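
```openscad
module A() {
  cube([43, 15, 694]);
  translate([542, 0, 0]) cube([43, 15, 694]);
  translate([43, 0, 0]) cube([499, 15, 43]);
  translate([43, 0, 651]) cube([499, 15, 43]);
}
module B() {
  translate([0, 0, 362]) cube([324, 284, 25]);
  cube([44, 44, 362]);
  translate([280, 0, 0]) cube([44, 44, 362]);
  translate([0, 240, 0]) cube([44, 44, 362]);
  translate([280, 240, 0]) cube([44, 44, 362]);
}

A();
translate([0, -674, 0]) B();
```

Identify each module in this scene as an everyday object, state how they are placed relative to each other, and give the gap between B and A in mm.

A is a picture frame. B is a stool. The stool is on the floor beside the picture frame on its −y side. The gap between the stool and the picture frame is 390 mm.

The stool's nearest face is 390 mm from the picture frame's −y face.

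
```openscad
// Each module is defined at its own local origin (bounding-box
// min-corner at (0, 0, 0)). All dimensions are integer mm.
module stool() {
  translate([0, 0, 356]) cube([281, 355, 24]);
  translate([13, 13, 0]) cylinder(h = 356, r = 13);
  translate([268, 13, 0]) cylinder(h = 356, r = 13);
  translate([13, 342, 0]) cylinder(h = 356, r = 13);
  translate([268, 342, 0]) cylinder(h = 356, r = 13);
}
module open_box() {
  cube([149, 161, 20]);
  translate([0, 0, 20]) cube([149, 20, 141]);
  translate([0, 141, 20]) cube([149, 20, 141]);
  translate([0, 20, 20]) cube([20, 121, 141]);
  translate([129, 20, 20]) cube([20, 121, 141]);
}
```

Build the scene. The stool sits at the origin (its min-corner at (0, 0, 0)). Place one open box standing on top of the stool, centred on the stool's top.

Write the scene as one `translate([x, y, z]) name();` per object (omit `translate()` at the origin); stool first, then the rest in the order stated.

stool();
translate([66, 97, 380]) open_box();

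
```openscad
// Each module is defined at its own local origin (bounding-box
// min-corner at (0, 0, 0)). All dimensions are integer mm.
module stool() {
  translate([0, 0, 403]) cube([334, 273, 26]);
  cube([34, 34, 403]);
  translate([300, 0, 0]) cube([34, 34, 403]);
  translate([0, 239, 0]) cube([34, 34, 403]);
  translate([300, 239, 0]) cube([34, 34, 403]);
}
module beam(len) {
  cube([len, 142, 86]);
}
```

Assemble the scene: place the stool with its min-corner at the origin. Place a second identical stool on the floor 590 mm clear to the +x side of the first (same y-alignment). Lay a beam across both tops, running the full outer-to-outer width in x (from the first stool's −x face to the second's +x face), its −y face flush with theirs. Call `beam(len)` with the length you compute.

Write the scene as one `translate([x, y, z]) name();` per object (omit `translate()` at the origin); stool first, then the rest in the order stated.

stool();
translate([924, 0, 0]) stool();
translate([0, 0, 429]) beam(1258);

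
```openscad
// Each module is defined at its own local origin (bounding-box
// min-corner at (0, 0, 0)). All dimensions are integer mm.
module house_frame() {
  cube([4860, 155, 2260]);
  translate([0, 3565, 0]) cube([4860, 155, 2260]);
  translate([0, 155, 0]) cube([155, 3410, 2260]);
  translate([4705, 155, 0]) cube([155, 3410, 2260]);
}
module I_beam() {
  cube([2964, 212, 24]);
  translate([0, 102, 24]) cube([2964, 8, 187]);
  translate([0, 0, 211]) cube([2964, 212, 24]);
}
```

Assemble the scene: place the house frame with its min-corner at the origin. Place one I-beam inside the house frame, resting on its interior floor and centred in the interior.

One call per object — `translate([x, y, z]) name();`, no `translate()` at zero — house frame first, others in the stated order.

house_frame();
translate([948, 1754, 0]) I_beam();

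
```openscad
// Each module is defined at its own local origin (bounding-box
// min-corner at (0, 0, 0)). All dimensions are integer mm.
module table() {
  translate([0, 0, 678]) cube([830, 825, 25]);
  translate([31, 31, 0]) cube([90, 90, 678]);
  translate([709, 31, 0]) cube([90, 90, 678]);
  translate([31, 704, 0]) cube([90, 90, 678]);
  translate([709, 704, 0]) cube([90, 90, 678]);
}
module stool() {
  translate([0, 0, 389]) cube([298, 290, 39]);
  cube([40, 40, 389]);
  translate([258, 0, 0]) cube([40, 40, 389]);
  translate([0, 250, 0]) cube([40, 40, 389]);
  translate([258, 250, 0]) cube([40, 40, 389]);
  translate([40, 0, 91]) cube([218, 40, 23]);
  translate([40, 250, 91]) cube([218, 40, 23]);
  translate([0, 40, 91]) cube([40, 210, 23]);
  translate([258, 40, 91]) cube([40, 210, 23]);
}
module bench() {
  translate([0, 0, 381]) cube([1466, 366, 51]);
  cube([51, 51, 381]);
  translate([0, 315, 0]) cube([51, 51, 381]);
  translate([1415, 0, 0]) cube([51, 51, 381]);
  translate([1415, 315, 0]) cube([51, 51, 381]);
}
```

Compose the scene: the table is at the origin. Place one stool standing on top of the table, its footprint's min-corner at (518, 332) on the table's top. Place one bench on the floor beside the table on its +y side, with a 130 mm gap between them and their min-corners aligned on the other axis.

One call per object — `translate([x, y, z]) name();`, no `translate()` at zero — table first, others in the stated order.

table();
translate([518, 332, 703]) stool();
translate([0, 955, 0]) bench();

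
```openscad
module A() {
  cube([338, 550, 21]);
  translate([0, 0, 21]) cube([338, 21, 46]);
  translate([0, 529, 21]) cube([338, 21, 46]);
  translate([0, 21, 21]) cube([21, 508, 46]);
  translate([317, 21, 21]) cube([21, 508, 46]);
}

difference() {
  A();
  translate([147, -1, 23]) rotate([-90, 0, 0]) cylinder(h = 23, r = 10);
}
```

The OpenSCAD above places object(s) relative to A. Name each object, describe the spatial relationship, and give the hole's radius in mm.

The subtracted cylinder has r = 10 mm.

A is an open box. The open box has a circular hole through its front wall. The hole's radius is 10 mm.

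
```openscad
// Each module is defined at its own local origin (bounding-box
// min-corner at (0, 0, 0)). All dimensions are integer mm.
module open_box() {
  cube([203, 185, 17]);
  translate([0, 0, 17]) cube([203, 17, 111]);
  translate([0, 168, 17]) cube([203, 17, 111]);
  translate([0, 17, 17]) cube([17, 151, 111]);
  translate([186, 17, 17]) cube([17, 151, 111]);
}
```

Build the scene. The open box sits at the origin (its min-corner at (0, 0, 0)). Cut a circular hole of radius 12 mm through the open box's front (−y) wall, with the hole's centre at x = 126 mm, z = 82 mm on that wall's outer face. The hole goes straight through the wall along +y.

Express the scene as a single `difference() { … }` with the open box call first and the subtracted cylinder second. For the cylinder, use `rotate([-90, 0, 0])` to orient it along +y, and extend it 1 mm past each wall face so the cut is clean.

difference() {
  open_box();
  translate([126, -1, 82]) rotate([-90, 0, 0]) cylinder(h = 19, r = 12);
}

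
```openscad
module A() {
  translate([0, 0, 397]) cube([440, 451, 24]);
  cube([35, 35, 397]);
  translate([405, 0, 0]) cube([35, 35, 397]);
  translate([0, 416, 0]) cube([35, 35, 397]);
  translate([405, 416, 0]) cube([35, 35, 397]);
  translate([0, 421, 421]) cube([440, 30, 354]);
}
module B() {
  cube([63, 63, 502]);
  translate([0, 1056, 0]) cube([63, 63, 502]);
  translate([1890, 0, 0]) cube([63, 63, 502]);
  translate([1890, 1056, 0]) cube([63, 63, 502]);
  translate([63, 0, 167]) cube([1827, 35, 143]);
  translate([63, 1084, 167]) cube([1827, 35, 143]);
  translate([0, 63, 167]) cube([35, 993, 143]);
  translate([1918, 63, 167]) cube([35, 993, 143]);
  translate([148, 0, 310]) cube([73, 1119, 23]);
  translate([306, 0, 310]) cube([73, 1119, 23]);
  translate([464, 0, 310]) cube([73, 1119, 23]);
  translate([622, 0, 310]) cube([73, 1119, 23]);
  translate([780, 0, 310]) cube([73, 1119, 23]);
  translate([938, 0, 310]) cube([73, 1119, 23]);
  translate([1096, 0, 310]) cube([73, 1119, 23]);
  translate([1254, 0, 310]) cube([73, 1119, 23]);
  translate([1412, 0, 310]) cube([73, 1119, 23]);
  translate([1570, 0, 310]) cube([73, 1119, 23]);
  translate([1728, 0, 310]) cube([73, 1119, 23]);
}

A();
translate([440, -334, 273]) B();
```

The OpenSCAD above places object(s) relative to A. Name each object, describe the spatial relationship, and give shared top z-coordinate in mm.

Both tops at z = 775 mm.

A is a chair. B is a bed frame. The bed frame is beside the chair with their tops flush at z = 775. The shared top z-coordinate is 775 mm.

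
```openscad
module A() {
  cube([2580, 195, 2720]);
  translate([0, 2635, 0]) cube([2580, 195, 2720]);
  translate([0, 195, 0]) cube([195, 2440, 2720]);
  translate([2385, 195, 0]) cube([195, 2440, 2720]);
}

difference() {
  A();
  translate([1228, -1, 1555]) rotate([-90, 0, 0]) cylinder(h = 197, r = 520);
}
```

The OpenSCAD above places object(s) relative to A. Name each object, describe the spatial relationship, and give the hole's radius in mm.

The subtracted cylinder has r = 520 mm.

A is a house frame. The house frame has a circular hole through its front wall. The hole's radius is 520 mm.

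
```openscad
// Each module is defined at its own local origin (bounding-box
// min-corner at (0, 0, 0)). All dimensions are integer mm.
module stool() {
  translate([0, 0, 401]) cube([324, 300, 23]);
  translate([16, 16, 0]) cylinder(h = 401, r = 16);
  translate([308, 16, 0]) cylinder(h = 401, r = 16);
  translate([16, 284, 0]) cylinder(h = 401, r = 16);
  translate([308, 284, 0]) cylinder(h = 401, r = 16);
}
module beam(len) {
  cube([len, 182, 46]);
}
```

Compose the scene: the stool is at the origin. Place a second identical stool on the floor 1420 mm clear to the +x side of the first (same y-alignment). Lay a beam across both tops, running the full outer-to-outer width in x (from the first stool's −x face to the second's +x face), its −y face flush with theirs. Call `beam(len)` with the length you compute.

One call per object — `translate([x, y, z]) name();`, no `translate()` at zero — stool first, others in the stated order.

stool();
translate([1744, 0, 0]) stool();
translate([0, 0, 424]) beam(2068);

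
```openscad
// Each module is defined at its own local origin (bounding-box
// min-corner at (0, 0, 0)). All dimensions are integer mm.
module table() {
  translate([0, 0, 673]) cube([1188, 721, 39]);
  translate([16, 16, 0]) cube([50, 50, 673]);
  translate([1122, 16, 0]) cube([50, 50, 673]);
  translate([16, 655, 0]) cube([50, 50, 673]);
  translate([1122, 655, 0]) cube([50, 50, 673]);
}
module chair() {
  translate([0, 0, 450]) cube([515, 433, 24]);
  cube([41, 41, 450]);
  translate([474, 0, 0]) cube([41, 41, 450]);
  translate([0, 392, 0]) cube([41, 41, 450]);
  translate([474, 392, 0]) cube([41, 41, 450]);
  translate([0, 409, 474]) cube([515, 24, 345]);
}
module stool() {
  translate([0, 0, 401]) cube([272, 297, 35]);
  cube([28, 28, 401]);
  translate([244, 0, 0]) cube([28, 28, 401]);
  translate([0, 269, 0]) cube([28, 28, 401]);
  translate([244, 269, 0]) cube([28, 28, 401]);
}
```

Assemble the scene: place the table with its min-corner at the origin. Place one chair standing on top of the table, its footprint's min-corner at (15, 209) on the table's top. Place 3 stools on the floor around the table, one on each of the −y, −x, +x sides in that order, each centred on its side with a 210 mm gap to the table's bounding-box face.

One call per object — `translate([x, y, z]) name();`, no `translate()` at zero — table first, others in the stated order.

table();
translate([15, 209, 712]) chair();
translate([458, -507, 0]) stool();
translate([-482, 212, 0]) stool();
translate([1398, 212, 0]) stool();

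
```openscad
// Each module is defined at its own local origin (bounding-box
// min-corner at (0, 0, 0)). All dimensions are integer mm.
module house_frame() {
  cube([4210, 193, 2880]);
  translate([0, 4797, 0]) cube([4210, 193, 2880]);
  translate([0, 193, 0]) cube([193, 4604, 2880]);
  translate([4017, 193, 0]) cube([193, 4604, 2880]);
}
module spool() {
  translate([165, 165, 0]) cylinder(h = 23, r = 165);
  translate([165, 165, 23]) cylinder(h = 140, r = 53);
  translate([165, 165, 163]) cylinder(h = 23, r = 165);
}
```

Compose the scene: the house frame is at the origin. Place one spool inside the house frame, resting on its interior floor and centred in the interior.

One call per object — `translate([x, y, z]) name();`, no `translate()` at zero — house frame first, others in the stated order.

house_frame();
translate([1940, 2330, 0]) spool();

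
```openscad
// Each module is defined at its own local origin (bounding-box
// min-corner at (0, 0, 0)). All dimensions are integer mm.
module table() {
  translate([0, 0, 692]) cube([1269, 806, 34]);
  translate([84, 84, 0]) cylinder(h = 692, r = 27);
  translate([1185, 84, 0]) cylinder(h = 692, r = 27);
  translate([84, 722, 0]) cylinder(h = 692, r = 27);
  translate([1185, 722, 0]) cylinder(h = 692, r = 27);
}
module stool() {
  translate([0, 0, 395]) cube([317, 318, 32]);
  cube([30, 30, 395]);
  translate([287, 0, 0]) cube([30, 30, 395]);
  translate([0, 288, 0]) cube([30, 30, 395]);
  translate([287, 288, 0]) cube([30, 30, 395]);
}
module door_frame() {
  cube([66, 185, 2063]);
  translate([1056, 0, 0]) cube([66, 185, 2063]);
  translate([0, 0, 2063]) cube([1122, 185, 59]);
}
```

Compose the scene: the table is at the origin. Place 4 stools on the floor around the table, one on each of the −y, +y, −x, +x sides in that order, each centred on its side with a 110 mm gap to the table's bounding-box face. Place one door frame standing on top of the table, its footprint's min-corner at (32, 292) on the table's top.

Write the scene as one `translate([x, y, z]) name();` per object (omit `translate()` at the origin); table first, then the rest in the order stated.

table();
translate([476, -428, 0]) stool();
translate([476, 916, 0]) stool();
translate([-427, 244, 0]) stool();
translate([1379, 244, 0]) stool();
translate([32, 292, 726]) door_frame();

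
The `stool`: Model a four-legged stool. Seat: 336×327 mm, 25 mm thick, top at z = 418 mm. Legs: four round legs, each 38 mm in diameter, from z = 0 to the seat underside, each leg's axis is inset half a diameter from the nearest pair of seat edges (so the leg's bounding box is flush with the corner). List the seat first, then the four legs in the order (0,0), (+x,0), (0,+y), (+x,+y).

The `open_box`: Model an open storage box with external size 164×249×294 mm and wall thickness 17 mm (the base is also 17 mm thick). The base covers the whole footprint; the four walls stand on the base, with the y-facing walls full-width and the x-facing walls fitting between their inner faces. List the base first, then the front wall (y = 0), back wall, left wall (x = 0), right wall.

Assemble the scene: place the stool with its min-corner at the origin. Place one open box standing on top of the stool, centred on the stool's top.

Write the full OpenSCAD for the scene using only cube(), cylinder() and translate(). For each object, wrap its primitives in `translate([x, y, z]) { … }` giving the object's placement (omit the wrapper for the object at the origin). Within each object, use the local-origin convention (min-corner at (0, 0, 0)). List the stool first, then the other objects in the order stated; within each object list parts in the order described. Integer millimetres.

translate([0, 0, 393]) cube([336, 327, 25]);
translate([19, 19, 0]) cylinder(h = 393, r = 19);
translate([317, 19, 0]) cylinder(h = 393, r = 19);
translate([19, 308, 0]) cylinder(h = 393, r = 19);
translate([317, 308, 0]) cylinder(h = 393, r = 19);
translate([86, 39, 418]) {
  cube([164, 249, 17]);
  translate([0, 0, 17]) cube([164, 17, 277]);
  translate([0, 232, 17]) cube([164, 17, 277]);
  translate([0, 17, 17]) cube([17, 215, 277]);
  translate([147, 17, 17]) cube([17, 215, 277]);
}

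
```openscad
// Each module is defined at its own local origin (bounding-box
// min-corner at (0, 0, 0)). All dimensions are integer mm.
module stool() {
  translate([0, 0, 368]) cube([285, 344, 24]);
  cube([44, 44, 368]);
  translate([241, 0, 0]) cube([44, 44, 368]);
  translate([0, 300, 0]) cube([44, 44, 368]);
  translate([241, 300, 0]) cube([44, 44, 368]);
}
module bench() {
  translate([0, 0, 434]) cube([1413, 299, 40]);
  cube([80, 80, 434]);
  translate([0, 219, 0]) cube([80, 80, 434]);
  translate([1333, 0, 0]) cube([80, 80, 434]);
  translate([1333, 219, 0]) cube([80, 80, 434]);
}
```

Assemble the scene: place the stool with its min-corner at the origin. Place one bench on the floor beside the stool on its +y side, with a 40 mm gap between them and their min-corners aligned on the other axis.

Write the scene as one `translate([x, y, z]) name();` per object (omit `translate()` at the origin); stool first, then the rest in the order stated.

stool();
translate([0, 384, 0]) bench();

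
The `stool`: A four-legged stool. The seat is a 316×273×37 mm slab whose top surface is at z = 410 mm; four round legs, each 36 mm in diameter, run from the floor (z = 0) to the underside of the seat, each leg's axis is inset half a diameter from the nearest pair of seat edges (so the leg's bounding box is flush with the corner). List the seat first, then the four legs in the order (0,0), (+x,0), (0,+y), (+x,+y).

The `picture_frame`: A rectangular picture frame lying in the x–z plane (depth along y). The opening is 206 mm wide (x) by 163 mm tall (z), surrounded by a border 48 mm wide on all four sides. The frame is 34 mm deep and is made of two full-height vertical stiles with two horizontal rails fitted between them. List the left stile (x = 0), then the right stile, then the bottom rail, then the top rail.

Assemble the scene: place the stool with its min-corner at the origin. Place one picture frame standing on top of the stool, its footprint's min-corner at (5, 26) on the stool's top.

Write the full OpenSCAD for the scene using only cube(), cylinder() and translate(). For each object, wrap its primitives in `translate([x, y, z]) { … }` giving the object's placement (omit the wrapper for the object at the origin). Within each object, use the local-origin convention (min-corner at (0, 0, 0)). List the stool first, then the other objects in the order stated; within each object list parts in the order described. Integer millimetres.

translate([0, 0, 373]) cube([316, 273, 37]);
translate([18, 18, 0]) cylinder(h = 373, r = 18);
translate([298, 18, 0]) cylinder(h = 373, r = 18);
translate([18, 255, 0]) cylinder(h = 373, r = 18);
translate([298, 255, 0]) cylinder(h = 373, r = 18);
translate([5, 26, 410]) {
  cube([48, 34, 259]);
  translate([254, 0, 0]) cube([48, 34, 259]);
  translate([48, 0, 0]) cube([206, 34, 48]);
  translate([48, 0, 211]) cube([206, 34, 48]);
}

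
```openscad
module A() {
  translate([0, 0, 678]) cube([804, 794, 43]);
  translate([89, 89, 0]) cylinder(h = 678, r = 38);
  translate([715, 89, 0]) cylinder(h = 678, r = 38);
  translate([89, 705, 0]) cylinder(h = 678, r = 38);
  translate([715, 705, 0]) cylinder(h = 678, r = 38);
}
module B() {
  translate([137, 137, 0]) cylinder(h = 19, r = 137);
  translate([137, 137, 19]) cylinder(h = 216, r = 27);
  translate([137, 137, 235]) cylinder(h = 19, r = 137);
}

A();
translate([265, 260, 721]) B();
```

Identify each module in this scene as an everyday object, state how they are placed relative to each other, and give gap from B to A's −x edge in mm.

A is a table. B is a spool. The spool is on top of the table, centred. The gap from the spool to the table's −x edge is 265 mm.

The spool's min-x is at 265; the table's min-x is 0; gap = 265 mm.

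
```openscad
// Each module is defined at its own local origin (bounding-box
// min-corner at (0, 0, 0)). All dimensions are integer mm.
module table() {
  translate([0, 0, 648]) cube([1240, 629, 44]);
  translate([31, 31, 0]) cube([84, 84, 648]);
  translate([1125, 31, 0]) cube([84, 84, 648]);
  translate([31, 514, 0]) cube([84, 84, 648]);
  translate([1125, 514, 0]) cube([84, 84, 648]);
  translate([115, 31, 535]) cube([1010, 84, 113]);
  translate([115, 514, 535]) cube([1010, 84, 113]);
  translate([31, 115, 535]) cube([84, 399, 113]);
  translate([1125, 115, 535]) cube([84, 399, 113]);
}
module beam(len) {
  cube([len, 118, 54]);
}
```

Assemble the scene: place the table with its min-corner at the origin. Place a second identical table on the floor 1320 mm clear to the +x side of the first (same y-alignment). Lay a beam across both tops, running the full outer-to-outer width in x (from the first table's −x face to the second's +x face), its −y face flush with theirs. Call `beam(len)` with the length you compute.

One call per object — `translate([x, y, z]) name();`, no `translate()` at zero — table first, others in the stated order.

table();
translate([2560, 0, 0]) table();
translate([0, 0, 692]) beam(3800);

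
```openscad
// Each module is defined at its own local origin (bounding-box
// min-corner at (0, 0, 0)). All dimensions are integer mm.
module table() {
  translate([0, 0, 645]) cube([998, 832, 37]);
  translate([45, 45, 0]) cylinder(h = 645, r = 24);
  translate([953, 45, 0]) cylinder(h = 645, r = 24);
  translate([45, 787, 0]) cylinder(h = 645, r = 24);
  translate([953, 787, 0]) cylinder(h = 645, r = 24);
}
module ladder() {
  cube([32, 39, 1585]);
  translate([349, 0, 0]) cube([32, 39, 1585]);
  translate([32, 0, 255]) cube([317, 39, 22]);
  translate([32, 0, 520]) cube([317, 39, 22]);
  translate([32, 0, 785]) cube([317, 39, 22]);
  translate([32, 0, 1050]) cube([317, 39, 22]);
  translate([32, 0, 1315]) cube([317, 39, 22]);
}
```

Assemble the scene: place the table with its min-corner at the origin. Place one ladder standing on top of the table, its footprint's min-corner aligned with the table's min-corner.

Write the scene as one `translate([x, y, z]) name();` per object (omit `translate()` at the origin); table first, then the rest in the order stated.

table();
translate([0, 0, 682]) ladder();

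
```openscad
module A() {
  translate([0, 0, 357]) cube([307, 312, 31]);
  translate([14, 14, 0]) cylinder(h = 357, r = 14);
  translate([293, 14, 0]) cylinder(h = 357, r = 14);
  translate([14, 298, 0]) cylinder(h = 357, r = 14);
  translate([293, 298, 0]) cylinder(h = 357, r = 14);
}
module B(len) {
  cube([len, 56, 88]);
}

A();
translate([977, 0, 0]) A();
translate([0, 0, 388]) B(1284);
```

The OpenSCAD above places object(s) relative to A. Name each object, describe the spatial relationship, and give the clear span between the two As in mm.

Second stool starts at x = 977; first ends at x = 307; clear span = 977 − 307 = 670 mm.

A is a stool. B is a beam. A beam spans the tops of two stools. The clear span between the two stools is 670 mm.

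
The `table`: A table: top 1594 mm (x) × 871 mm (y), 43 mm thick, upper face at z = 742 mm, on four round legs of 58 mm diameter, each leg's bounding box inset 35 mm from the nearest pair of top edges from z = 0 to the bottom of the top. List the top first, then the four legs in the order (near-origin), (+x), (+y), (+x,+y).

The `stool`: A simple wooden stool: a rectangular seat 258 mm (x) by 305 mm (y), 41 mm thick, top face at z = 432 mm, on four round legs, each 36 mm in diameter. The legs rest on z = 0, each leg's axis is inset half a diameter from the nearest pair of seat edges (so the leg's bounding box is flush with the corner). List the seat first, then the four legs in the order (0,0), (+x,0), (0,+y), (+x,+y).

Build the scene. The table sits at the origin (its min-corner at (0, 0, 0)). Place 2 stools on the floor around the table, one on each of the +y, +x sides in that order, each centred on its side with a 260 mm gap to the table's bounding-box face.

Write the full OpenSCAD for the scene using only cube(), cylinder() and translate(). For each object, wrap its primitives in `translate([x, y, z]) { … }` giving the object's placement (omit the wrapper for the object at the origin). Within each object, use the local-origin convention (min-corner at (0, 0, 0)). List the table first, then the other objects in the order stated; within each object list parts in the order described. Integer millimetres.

translate([0, 0, 699]) cube([1594, 871, 43]);
translate([64, 64, 0]) cylinder(h = 699, r = 29);
translate([1530, 64, 0]) cylinder(h = 699, r = 29);
translate([64, 807, 0]) cylinder(h = 699, r = 29);
translate([1530, 807, 0]) cylinder(h = 699, r = 29);
translate([668, 1131, 0]) {
  translate([0, 0, 391]) cube([258, 305, 41]);
  translate([18, 18, 0]) cylinder(h = 391, r = 18);
  translate([240, 18, 0]) cylinder(h = 391, r = 18);
  translate([18, 287, 0]) cylinder(h = 391, r = 18);
  translate([240, 287, 0]) cylinder(h = 391, r = 18);
}
translate([1854, 283, 0]) {
  translate([0, 0, 391]) cube([258, 305, 41]);
  translate([18, 18, 0]) cylinder(h = 391, r = 18);
  translate([240, 18, 0]) cylinder(h = 391, r = 18);
  translate([18, 287, 0]) cylinder(h = 391, r = 18);
  translate([240, 287, 0]) cylinder(h = 391, r = 18);
}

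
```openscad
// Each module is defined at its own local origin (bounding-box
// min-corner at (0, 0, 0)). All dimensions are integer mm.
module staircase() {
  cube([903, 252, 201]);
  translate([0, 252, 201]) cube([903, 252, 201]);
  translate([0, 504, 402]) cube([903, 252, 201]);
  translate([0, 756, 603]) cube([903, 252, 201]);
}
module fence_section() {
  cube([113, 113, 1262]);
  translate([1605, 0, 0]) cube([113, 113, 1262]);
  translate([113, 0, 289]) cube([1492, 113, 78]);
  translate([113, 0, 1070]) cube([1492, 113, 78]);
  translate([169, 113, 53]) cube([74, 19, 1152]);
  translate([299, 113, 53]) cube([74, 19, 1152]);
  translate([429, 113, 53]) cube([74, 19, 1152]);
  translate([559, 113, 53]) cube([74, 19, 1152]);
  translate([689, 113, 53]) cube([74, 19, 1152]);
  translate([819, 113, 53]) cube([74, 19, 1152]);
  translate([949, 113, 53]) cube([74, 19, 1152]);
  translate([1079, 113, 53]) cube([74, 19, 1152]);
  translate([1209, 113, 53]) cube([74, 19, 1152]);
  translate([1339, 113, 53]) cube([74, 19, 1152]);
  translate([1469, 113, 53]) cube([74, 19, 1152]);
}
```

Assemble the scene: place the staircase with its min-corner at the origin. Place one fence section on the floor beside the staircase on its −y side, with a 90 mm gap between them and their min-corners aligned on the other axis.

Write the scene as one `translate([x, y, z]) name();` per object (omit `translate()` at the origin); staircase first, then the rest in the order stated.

staircase();
translate([0, -222, 0]) fence_section();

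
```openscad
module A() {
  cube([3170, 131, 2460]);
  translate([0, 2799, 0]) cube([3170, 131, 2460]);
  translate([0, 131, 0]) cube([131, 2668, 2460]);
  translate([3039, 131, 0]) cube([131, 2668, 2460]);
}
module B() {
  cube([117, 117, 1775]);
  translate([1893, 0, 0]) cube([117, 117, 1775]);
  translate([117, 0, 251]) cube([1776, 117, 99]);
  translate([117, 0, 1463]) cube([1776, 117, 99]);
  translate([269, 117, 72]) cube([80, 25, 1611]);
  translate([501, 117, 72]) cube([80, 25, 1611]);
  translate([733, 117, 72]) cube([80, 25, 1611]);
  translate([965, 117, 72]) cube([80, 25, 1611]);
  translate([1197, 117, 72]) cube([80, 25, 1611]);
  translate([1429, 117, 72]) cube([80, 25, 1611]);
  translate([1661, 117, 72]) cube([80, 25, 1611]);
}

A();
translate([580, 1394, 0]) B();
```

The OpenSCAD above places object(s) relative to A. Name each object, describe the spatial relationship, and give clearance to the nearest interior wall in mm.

A is a house frame. B is a fence section. The fence section sits inside the house frame, centred. The clearance to the nearest interior wall is 449 mm.

Clearances: x = 449, y = 1263; minimum 449 mm.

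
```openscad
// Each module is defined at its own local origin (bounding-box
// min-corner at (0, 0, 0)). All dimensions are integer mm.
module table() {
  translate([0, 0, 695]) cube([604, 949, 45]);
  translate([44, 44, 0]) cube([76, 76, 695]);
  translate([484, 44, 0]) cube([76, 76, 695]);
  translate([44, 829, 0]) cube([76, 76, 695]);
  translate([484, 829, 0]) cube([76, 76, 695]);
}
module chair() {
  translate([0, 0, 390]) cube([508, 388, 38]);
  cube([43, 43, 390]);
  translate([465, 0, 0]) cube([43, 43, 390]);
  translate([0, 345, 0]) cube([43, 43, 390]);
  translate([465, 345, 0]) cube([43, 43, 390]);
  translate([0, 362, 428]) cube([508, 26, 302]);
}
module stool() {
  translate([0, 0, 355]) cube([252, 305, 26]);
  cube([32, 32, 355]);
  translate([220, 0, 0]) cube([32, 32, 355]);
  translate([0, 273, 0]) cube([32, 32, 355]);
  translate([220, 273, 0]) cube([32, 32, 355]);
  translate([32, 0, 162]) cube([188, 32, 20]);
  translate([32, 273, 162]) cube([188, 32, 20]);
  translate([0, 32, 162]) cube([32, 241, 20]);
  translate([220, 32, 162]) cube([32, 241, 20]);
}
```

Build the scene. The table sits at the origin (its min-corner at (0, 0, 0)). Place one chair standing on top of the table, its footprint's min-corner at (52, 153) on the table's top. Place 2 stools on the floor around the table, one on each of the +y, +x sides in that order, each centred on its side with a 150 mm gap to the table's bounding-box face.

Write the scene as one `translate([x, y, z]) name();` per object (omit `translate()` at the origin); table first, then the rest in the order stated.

table();
translate([52, 153, 740]) chair();
translate([176, 1099, 0]) stool();
translate([754, 322, 0]) stool();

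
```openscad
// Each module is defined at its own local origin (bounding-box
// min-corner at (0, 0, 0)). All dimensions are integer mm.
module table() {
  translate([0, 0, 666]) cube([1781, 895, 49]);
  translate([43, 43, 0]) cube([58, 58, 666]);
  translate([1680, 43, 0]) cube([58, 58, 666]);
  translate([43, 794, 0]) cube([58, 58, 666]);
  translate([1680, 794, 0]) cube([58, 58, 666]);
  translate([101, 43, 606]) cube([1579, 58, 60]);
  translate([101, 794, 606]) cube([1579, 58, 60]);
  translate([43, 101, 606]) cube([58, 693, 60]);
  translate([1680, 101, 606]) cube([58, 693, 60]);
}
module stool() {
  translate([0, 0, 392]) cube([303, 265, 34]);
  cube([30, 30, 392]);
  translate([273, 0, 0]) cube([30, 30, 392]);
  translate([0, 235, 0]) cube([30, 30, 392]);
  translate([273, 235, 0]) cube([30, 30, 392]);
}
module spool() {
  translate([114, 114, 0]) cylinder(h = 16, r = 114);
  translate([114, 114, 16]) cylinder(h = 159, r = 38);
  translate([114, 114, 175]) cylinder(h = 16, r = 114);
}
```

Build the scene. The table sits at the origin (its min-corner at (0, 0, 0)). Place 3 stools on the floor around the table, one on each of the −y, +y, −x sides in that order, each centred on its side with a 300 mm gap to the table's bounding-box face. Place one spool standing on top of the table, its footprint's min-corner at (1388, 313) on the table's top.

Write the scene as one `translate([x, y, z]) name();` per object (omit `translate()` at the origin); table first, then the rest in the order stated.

table();
translate([739, -565, 0]) stool();
translate([739, 1195, 0]) stool();
translate([-603, 315, 0]) stool();
translate([1388, 313, 715]) spool();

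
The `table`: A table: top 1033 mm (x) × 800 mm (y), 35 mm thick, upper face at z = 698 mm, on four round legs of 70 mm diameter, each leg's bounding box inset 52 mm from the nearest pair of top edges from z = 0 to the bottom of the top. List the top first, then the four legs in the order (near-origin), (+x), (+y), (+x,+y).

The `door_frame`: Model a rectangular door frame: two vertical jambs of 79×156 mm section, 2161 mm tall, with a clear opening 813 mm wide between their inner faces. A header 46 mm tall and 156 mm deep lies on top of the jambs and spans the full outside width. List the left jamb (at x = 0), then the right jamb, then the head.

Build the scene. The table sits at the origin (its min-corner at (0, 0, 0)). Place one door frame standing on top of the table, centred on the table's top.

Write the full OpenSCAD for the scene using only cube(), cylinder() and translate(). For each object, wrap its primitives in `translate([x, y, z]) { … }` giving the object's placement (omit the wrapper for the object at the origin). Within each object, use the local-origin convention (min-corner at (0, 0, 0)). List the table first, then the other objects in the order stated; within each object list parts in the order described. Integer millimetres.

translate([0, 0, 663]) cube([1033, 800, 35]);
translate([87, 87, 0]) cylinder(h = 663, r = 35);
translate([946, 87, 0]) cylinder(h = 663, r = 35);
translate([87, 713, 0]) cylinder(h = 663, r = 35);
translate([946, 713, 0]) cylinder(h = 663, r = 35);
translate([31, 322, 698]) {
  cube([79, 156, 2161]);
  translate([892, 0, 0]) cube([79, 156, 2161]);
  translate([0, 0, 2161]) cube([971, 156, 46]);
}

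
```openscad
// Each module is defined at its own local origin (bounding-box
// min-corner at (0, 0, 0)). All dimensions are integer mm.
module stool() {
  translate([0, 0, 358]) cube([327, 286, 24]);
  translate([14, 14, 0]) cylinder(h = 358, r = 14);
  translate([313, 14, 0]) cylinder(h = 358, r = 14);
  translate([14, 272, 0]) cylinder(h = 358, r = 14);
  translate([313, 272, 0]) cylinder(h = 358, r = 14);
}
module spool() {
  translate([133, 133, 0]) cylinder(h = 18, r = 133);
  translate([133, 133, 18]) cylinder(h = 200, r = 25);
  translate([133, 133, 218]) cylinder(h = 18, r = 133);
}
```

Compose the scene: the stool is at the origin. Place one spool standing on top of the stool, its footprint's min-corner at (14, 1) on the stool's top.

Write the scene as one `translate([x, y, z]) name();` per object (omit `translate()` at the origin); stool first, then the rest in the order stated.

stool();
translate([14, 1, 382]) spool();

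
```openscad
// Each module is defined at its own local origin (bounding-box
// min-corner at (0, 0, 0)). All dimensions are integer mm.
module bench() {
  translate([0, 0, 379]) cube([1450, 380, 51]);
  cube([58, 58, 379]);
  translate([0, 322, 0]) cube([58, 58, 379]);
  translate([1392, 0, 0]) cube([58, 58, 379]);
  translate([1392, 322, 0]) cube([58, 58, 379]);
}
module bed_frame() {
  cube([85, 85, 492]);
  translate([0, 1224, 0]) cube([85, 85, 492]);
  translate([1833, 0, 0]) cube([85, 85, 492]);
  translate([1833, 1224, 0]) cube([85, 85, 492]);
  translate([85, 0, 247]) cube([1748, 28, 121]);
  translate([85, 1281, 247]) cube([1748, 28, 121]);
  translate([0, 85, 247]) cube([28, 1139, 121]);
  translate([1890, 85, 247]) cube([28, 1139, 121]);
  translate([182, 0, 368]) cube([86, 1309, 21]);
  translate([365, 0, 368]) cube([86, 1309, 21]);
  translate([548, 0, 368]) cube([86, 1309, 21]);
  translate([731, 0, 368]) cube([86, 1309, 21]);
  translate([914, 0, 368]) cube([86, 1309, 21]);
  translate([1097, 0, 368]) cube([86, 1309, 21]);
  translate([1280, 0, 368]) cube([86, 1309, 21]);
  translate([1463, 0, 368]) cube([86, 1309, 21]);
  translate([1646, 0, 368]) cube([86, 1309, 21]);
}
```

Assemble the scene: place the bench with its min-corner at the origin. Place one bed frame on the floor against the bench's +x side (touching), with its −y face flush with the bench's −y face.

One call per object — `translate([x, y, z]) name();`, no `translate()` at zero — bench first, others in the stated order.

bench();
translate([1450, 0, 0]) bed_frame();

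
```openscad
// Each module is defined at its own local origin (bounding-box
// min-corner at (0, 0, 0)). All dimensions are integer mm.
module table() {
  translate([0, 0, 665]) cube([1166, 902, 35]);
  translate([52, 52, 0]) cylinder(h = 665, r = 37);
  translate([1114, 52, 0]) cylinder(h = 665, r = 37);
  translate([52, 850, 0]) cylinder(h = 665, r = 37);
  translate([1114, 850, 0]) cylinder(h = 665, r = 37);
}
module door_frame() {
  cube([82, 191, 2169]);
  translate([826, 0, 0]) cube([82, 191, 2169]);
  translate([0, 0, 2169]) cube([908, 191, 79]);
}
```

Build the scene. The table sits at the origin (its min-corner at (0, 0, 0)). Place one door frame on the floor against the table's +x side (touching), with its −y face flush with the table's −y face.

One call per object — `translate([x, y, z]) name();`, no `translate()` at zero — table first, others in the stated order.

table();
translate([1166, 0, 0]) door_frame();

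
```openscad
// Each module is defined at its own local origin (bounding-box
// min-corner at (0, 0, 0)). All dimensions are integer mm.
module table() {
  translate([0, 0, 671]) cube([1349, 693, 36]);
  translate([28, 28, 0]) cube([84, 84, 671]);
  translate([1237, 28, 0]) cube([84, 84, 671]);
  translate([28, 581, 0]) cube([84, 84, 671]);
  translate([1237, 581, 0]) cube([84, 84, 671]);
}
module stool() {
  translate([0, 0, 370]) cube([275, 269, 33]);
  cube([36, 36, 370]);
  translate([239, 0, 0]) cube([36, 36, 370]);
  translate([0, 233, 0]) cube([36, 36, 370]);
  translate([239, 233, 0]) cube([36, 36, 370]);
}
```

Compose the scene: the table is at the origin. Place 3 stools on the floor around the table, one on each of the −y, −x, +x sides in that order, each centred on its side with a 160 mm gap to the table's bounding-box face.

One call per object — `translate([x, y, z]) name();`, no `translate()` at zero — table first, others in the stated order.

table();
translate([537, -429, 0]) stool();
translate([-435, 212, 0]) stool();
translate([1509, 212, 0]) stool();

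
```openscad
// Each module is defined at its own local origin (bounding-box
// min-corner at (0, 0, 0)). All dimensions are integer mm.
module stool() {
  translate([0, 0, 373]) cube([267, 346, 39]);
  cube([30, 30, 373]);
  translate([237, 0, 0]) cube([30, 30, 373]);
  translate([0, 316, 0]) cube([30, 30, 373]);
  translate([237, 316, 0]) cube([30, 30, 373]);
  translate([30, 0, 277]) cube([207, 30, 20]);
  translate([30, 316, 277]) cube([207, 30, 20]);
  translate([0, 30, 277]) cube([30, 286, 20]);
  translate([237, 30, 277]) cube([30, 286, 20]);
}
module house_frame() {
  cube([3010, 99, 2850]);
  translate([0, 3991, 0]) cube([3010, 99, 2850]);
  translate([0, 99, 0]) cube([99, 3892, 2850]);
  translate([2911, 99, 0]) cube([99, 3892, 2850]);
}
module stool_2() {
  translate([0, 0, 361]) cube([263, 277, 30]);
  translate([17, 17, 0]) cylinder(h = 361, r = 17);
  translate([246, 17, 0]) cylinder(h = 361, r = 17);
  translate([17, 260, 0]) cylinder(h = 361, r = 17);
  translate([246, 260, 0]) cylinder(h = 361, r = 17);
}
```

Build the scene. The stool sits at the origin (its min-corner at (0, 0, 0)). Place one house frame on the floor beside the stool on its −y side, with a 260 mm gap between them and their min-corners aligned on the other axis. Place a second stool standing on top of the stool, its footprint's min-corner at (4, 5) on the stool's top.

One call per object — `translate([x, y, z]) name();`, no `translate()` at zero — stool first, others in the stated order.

stool();
translate([0, -4350, 0]) house_frame();
translate([4, 5, 412]) stool_2();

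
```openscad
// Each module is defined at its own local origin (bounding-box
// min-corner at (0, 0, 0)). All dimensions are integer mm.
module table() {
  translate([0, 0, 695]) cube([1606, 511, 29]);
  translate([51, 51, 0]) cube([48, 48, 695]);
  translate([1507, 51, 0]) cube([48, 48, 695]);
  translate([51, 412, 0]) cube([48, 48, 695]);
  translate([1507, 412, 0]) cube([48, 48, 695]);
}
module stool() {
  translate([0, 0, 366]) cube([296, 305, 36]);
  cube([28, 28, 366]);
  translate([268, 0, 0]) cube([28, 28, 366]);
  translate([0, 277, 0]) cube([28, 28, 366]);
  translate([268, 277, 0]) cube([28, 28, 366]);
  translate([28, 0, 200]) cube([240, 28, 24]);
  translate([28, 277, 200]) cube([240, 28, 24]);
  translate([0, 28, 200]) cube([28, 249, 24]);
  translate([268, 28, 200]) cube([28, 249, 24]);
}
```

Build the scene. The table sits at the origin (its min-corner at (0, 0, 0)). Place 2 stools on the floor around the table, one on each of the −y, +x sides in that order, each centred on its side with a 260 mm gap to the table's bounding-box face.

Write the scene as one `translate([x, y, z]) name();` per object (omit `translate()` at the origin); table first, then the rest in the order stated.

table();
translate([655, -565, 0]) stool();
translate([1866, 103, 0]) stool();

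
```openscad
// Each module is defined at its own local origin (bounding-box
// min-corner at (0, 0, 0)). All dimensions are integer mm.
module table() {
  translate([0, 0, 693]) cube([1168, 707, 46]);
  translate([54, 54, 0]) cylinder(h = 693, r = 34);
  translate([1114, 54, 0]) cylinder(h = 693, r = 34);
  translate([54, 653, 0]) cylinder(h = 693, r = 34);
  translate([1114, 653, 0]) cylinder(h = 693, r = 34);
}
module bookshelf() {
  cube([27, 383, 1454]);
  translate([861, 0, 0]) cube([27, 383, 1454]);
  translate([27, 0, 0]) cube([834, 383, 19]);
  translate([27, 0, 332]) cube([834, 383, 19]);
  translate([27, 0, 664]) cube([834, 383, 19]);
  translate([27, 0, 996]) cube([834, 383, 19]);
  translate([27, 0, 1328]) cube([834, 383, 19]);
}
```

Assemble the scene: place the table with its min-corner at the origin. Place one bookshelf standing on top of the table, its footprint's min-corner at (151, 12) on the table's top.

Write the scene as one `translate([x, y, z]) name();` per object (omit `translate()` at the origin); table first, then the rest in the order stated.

table();
translate([151, 12, 739]) bookshelf();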